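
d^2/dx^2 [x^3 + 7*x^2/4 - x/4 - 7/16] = 6*x + 7/2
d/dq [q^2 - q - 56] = 2*q - 1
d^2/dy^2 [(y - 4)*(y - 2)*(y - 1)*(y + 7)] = 12*y^2 - 70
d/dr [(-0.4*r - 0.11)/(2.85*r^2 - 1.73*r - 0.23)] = (1.14*r^2 + 0.627*r - 0.0983)/(8.1225*r^4 - 9.861*r^3 + 1.6819*r^2 + 0.7958*r + 0.0529)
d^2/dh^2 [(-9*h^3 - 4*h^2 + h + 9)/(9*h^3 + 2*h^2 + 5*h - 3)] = 4*(-81*h^6 + 729*h^5 + 1755*h^4 + 130*h^3 + 909*h^2 + 387*h + 129)/(729*h^9 + 486*h^8 + 1323*h^7 - 181*h^6 + 411*h^5 - 696*h^4 + 188*h^3 - 171*h^2 + 135*h - 27)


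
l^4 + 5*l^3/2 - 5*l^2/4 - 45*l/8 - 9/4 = (l - 3/2)*(l + 1/2)*(l + 3/2)*(l + 2)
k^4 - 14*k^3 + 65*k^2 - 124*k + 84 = (k - 7)*(k - 3)*(k - 2)^2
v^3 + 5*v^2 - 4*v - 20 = (v - 2)*(v + 2)*(v + 5)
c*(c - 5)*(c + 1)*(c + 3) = c^4 - c^3 - 17*c^2 - 15*c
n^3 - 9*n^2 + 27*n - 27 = (n - 3)^3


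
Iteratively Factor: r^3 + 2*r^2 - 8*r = (r)*(r^2 + 2*r - 8) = r*(r - 2)*(r + 4)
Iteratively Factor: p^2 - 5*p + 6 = (p - 2)*(p - 3)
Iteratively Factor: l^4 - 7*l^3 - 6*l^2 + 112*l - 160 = (l - 5)*(l^3 - 2*l^2 - 16*l + 32) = (l - 5)*(l + 4)*(l^2 - 6*l + 8) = (l - 5)*(l - 2)*(l + 4)*(l - 4)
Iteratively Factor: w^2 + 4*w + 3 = (w + 1)*(w + 3)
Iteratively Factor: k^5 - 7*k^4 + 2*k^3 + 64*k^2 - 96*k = (k)*(k^4 - 7*k^3 + 2*k^2 + 64*k - 96) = k*(k + 3)*(k^3 - 10*k^2 + 32*k - 32) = k*(k - 4)*(k + 3)*(k^2 - 6*k + 8) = k*(k - 4)^2*(k + 3)*(k - 2)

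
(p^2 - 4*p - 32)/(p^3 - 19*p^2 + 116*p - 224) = (p + 4)/(p^2 - 11*p + 28)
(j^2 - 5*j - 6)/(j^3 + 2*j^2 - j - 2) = (j - 6)/(j^2 + j - 2)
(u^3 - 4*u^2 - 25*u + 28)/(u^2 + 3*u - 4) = u - 7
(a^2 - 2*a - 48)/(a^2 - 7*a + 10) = (a^2 - 2*a - 48)/(a^2 - 7*a + 10)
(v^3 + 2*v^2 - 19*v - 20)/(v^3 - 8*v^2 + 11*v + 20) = (v + 5)/(v - 5)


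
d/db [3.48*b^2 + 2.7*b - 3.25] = 6.96*b + 2.7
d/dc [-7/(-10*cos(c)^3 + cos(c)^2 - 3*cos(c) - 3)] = 7*(30*cos(c)^2 - 2*cos(c) + 3)*sin(c)/(10*cos(c)^3 - cos(c)^2 + 3*cos(c) + 3)^2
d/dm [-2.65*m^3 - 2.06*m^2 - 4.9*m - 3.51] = -7.95*m^2 - 4.12*m - 4.9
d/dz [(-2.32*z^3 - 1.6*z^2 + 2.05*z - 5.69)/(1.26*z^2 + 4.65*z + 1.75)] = (-2.9232*z^4 - 21.576*z^3 - 22.203*z^2 + 8.7388*z + 30.046)/(1.5876*z^4 + 11.718*z^3 + 26.0325*z^2 + 16.275*z + 3.0625)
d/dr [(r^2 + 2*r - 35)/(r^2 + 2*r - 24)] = 22*(r + 1)/(r^2 + 2*r - 24)^2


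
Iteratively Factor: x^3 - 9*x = (x)*(x^2 - 9) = x*(x - 3)*(x + 3)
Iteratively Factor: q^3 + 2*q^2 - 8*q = (q - 2)*(q^2 + 4*q) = (q - 2)*(q + 4)*(q)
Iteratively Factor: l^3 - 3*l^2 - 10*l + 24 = (l - 4)*(l^2 + l - 6) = (l - 4)*(l - 2)*(l + 3)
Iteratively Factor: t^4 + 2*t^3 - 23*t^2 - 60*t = (t + 4)*(t^3 - 2*t^2 - 15*t) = (t - 5)*(t + 4)*(t^2 + 3*t) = t*(t - 5)*(t + 4)*(t + 3)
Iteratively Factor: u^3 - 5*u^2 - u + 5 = (u - 1)*(u^2 - 4*u - 5) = (u - 1)*(u + 1)*(u - 5)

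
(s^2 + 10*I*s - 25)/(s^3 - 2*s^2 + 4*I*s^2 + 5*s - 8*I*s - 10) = (s + 5*I)/(s^2 - s*(2 + I) + 2*I)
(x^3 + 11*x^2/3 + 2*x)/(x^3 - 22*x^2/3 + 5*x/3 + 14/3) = x*(x + 3)/(x^2 - 8*x + 7)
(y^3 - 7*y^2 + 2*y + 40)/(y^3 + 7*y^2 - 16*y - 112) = (y^2 - 3*y - 10)/(y^2 + 11*y + 28)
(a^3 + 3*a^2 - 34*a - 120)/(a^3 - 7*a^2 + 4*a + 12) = (a^2 + 9*a + 20)/(a^2 - a - 2)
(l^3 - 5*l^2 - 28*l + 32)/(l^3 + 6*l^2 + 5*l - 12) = (l - 8)/(l + 3)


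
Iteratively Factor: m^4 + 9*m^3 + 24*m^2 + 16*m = (m + 4)*(m^3 + 5*m^2 + 4*m) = m*(m + 4)*(m^2 + 5*m + 4) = m*(m + 1)*(m + 4)*(m + 4)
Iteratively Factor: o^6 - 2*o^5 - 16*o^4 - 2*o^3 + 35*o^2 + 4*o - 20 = (o - 1)*(o^5 - o^4 - 17*o^3 - 19*o^2 + 16*o + 20) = (o - 1)*(o + 2)*(o^4 - 3*o^3 - 11*o^2 + 3*o + 10) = (o - 1)^2*(o + 2)*(o^3 - 2*o^2 - 13*o - 10) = (o - 1)^2*(o + 2)^2*(o^2 - 4*o - 5) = (o - 1)^2*(o + 1)*(o + 2)^2*(o - 5)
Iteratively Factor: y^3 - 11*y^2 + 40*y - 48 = (y - 3)*(y^2 - 8*y + 16) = (y - 4)*(y - 3)*(y - 4)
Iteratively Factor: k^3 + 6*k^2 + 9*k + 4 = (k + 1)*(k^2 + 5*k + 4) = (k + 1)^2*(k + 4)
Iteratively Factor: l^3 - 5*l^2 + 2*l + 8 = (l - 4)*(l^2 - l - 2) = (l - 4)*(l + 1)*(l - 2)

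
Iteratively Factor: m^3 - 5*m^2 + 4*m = (m - 4)*(m^2 - m) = (m - 4)*(m - 1)*(m)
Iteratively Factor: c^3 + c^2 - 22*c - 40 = (c - 5)*(c^2 + 6*c + 8) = (c - 5)*(c + 4)*(c + 2)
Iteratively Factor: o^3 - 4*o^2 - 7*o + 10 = (o - 5)*(o^2 + o - 2) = (o - 5)*(o + 2)*(o - 1)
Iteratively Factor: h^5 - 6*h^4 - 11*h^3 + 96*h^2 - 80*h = (h + 4)*(h^4 - 10*h^3 + 29*h^2 - 20*h) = (h - 5)*(h + 4)*(h^3 - 5*h^2 + 4*h) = (h - 5)*(h - 1)*(h + 4)*(h^2 - 4*h) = (h - 5)*(h - 4)*(h - 1)*(h + 4)*(h)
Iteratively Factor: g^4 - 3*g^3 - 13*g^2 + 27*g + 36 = (g + 3)*(g^3 - 6*g^2 + 5*g + 12) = (g - 4)*(g + 3)*(g^2 - 2*g - 3) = (g - 4)*(g + 1)*(g + 3)*(g - 3)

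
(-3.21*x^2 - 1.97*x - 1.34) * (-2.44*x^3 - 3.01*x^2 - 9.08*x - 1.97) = 7.8324*x^5 + 14.4689*x^4 + 38.3461*x^3 + 28.2447*x^2 + 16.0481*x + 2.6398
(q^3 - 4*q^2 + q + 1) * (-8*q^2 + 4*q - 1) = -8*q^5 + 36*q^4 - 25*q^3 + 3*q - 1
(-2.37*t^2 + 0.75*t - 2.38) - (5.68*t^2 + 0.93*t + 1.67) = -8.05*t^2 - 0.18*t - 4.05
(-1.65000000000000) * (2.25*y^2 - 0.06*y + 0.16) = -3.7125*y^2 + 0.099*y - 0.264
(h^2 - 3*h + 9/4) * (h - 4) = h^3 - 7*h^2 + 57*h/4 - 9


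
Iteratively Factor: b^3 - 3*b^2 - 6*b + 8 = (b + 2)*(b^2 - 5*b + 4) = (b - 4)*(b + 2)*(b - 1)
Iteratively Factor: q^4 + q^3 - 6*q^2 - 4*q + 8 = (q + 2)*(q^3 - q^2 - 4*q + 4) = (q - 1)*(q + 2)*(q^2 - 4) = (q - 2)*(q - 1)*(q + 2)*(q + 2)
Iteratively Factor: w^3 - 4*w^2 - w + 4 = (w - 1)*(w^2 - 3*w - 4) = (w - 4)*(w - 1)*(w + 1)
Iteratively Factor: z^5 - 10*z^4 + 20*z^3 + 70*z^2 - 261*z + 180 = (z + 3)*(z^4 - 13*z^3 + 59*z^2 - 107*z + 60) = (z - 5)*(z + 3)*(z^3 - 8*z^2 + 19*z - 12) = (z - 5)*(z - 4)*(z + 3)*(z^2 - 4*z + 3) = (z - 5)*(z - 4)*(z - 1)*(z + 3)*(z - 3)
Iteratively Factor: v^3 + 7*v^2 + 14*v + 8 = (v + 2)*(v^2 + 5*v + 4) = (v + 1)*(v + 2)*(v + 4)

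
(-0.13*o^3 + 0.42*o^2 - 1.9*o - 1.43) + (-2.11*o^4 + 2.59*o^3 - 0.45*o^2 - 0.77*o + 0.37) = -2.11*o^4 + 2.46*o^3 - 0.03*o^2 - 2.67*o - 1.06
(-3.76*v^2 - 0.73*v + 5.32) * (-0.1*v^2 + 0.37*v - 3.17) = 0.376*v^4 - 1.3182*v^3 + 11.1171*v^2 + 4.2825*v - 16.8644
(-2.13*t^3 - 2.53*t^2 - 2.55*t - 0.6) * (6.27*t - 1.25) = -13.3551*t^4 - 13.2006*t^3 - 12.826*t^2 - 0.5745*t + 0.75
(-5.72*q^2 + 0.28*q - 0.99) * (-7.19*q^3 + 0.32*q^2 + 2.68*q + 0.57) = 41.1268*q^5 - 3.8436*q^4 - 8.1219*q^3 - 2.8268*q^2 - 2.4936*q - 0.5643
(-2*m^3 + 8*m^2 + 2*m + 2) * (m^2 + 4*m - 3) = -2*m^5 + 40*m^3 - 14*m^2 + 2*m - 6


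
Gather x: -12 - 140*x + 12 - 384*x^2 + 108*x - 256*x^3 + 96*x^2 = -256*x^3 - 288*x^2 - 32*x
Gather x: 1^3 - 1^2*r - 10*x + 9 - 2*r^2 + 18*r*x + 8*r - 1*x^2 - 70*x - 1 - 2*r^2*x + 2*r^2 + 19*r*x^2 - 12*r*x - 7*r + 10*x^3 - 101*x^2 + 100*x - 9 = 10*x^3 + x^2*(19*r - 102) + x*(-2*r^2 + 6*r + 20)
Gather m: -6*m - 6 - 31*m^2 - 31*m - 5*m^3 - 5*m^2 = -5*m^3 - 36*m^2 - 37*m - 6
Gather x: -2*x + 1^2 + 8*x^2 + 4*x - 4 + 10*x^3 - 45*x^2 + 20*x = 10*x^3 - 37*x^2 + 22*x - 3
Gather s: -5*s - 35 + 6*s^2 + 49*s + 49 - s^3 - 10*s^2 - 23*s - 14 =-s^3 - 4*s^2 + 21*s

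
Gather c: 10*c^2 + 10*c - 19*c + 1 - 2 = 10*c^2 - 9*c - 1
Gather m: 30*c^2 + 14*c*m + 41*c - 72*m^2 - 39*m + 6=30*c^2 + 41*c - 72*m^2 + m*(14*c - 39) + 6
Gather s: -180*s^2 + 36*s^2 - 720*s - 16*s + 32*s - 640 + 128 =-144*s^2 - 704*s - 512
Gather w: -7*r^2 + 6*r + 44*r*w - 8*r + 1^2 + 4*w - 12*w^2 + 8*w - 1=-7*r^2 - 2*r - 12*w^2 + w*(44*r + 12)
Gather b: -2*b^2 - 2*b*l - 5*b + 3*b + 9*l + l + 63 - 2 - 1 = -2*b^2 + b*(-2*l - 2) + 10*l + 60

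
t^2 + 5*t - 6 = (t - 1)*(t + 6)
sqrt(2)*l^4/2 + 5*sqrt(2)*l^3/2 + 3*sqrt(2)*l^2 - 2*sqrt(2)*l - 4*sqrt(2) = (l - 1)*(l + 2)^2*(sqrt(2)*l/2 + sqrt(2))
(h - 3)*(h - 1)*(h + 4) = h^3 - 13*h + 12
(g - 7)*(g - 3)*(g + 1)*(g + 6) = g^4 - 3*g^3 - 43*g^2 + 87*g + 126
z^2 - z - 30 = (z - 6)*(z + 5)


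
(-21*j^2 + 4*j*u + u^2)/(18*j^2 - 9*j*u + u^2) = (7*j + u)/(-6*j + u)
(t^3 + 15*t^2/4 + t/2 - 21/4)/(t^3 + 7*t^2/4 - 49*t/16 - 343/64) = 16*(t^2 + 2*t - 3)/(16*t^2 - 49)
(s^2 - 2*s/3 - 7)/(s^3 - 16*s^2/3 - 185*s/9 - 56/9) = 3*(s - 3)/(3*s^2 - 23*s - 8)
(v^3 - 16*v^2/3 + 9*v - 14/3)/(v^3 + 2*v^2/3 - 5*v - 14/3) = (v^2 - 3*v + 2)/(v^2 + 3*v + 2)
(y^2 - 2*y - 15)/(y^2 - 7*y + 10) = (y + 3)/(y - 2)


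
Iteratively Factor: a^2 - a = (a)*(a - 1)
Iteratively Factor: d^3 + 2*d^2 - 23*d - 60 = (d - 5)*(d^2 + 7*d + 12) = (d - 5)*(d + 3)*(d + 4)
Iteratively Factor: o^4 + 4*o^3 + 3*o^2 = (o + 3)*(o^3 + o^2) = (o + 1)*(o + 3)*(o^2) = o*(o + 1)*(o + 3)*(o)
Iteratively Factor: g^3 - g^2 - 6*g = (g)*(g^2 - g - 6) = g*(g - 3)*(g + 2)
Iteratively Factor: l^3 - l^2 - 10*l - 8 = (l - 4)*(l^2 + 3*l + 2) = (l - 4)*(l + 1)*(l + 2)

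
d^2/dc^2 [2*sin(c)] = -2*sin(c)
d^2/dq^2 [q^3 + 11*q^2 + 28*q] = 6*q + 22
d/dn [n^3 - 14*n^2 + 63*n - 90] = 3*n^2 - 28*n + 63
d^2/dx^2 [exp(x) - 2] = exp(x)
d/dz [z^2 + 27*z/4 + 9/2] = 2*z + 27/4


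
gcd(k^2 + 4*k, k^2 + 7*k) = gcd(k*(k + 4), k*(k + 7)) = k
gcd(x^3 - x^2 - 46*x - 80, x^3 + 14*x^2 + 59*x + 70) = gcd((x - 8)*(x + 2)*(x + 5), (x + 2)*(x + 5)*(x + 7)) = x^2 + 7*x + 10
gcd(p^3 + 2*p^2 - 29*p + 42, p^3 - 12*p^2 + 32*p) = 1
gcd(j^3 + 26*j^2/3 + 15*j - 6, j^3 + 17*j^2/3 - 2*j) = j^2 + 17*j/3 - 2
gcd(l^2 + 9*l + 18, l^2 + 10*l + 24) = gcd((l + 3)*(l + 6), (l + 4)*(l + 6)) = l + 6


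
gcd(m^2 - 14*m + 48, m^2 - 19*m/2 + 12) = m - 8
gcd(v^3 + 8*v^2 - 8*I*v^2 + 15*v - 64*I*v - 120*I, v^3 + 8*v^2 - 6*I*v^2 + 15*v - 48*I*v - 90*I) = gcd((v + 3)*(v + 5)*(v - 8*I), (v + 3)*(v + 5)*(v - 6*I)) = v^2 + 8*v + 15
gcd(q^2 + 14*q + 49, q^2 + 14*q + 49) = q^2 + 14*q + 49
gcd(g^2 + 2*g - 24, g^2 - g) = 1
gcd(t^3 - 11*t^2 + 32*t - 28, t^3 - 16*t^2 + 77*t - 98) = t^2 - 9*t + 14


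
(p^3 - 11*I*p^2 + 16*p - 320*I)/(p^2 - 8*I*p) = p - 3*I + 40/p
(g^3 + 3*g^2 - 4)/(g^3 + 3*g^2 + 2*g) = (g^2 + g - 2)/(g*(g + 1))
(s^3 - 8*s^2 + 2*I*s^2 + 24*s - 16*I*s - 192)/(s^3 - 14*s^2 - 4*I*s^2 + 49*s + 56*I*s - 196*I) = (s^2 + s*(-8 + 6*I) - 48*I)/(s^2 - 14*s + 49)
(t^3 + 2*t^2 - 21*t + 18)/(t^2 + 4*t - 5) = (t^2 + 3*t - 18)/(t + 5)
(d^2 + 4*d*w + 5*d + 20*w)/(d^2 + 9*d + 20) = (d + 4*w)/(d + 4)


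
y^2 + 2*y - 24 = (y - 4)*(y + 6)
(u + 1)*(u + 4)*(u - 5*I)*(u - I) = u^4 + 5*u^3 - 6*I*u^3 - u^2 - 30*I*u^2 - 25*u - 24*I*u - 20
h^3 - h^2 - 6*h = h*(h - 3)*(h + 2)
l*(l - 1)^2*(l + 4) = l^4 + 2*l^3 - 7*l^2 + 4*l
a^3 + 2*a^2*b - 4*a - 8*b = (a - 2)*(a + 2)*(a + 2*b)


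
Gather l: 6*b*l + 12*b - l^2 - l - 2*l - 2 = 12*b - l^2 + l*(6*b - 3) - 2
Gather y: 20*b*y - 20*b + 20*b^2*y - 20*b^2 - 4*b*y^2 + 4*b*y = -20*b^2 - 4*b*y^2 - 20*b + y*(20*b^2 + 24*b)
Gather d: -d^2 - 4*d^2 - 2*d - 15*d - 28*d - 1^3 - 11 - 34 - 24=-5*d^2 - 45*d - 70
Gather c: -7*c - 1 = -7*c - 1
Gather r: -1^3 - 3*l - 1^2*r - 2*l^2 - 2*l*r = -2*l^2 - 3*l + r*(-2*l - 1) - 1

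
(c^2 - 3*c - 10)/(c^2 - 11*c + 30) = (c + 2)/(c - 6)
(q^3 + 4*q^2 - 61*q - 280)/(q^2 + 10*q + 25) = (q^2 - q - 56)/(q + 5)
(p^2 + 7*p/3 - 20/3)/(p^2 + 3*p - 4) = (p - 5/3)/(p - 1)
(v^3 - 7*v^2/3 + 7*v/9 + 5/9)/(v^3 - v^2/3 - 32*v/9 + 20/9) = (3*v^2 - 2*v - 1)/(3*v^2 + 4*v - 4)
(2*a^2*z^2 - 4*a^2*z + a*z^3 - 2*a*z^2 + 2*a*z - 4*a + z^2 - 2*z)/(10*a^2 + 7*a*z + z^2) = (a*z^2 - 2*a*z + z - 2)/(5*a + z)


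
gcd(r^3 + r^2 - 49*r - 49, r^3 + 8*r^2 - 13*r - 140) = r + 7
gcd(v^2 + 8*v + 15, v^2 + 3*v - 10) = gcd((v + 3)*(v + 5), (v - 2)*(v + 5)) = v + 5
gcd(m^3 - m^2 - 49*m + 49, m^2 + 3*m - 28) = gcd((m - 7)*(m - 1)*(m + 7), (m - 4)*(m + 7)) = m + 7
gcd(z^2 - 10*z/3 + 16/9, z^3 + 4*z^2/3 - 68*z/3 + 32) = z - 8/3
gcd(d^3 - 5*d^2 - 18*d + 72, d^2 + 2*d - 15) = d - 3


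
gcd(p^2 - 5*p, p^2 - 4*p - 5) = p - 5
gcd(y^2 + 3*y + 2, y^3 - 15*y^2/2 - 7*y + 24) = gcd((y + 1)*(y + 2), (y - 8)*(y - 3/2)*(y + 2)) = y + 2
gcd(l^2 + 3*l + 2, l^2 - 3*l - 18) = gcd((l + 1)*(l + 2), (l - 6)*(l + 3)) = 1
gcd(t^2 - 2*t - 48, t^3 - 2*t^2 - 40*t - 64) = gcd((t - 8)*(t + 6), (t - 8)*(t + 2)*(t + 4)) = t - 8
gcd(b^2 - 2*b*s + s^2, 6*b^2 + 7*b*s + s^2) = 1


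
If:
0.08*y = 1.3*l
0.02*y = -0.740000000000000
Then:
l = -2.28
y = -37.00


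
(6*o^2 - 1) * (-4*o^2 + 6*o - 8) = -24*o^4 + 36*o^3 - 44*o^2 - 6*o + 8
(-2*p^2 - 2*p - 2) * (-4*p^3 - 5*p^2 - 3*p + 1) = 8*p^5 + 18*p^4 + 24*p^3 + 14*p^2 + 4*p - 2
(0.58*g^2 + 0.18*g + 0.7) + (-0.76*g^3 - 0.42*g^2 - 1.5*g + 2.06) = -0.76*g^3 + 0.16*g^2 - 1.32*g + 2.76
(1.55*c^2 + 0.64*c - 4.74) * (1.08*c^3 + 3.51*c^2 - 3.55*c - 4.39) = 1.674*c^5 + 6.1317*c^4 - 8.3753*c^3 - 25.7139*c^2 + 14.0174*c + 20.8086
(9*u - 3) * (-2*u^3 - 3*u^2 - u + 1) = -18*u^4 - 21*u^3 + 12*u - 3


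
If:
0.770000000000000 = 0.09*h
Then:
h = 8.56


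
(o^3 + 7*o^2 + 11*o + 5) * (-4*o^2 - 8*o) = -4*o^5 - 36*o^4 - 100*o^3 - 108*o^2 - 40*o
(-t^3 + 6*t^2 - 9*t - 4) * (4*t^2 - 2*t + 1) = -4*t^5 + 26*t^4 - 49*t^3 + 8*t^2 - t - 4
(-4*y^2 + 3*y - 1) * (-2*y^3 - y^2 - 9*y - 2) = 8*y^5 - 2*y^4 + 35*y^3 - 18*y^2 + 3*y + 2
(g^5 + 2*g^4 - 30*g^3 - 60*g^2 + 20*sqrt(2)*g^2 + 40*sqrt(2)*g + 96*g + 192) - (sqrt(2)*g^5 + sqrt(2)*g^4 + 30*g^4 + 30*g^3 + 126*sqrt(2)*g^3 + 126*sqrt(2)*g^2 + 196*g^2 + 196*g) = -sqrt(2)*g^5 + g^5 - 28*g^4 - sqrt(2)*g^4 - 126*sqrt(2)*g^3 - 60*g^3 - 256*g^2 - 106*sqrt(2)*g^2 - 100*g + 40*sqrt(2)*g + 192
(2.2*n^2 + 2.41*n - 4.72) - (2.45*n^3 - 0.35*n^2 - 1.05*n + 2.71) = -2.45*n^3 + 2.55*n^2 + 3.46*n - 7.43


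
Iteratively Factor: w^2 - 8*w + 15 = (w - 5)*(w - 3)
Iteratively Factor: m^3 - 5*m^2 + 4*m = (m - 4)*(m^2 - m) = m*(m - 4)*(m - 1)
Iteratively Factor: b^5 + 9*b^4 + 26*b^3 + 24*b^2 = (b)*(b^4 + 9*b^3 + 26*b^2 + 24*b) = b*(b + 2)*(b^3 + 7*b^2 + 12*b) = b^2*(b + 2)*(b^2 + 7*b + 12) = b^2*(b + 2)*(b + 3)*(b + 4)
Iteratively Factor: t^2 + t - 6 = (t + 3)*(t - 2)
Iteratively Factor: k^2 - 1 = (k - 1)*(k + 1)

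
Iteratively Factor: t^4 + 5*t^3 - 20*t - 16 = (t + 4)*(t^3 + t^2 - 4*t - 4) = (t + 2)*(t + 4)*(t^2 - t - 2) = (t - 2)*(t + 2)*(t + 4)*(t + 1)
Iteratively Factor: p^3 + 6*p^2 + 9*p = (p + 3)*(p^2 + 3*p) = (p + 3)^2*(p)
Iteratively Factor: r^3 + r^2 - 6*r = (r)*(r^2 + r - 6) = r*(r - 2)*(r + 3)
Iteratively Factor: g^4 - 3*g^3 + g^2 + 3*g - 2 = (g - 1)*(g^3 - 2*g^2 - g + 2) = (g - 2)*(g - 1)*(g^2 - 1) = (g - 2)*(g - 1)*(g + 1)*(g - 1)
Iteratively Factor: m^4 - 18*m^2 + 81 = (m + 3)*(m^3 - 3*m^2 - 9*m + 27) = (m + 3)^2*(m^2 - 6*m + 9) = (m - 3)*(m + 3)^2*(m - 3)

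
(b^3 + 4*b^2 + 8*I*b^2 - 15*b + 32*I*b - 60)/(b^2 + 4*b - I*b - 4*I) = (b^2 + 8*I*b - 15)/(b - I)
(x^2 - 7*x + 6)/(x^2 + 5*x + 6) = (x^2 - 7*x + 6)/(x^2 + 5*x + 6)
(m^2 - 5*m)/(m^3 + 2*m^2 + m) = (m - 5)/(m^2 + 2*m + 1)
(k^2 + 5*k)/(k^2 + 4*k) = (k + 5)/(k + 4)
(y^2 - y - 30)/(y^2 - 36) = (y + 5)/(y + 6)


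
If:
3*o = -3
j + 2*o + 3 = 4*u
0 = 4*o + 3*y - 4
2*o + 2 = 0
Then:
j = 4*u - 1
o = -1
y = 8/3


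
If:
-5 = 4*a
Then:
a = -5/4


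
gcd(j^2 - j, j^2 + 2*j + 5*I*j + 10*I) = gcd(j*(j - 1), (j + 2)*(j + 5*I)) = 1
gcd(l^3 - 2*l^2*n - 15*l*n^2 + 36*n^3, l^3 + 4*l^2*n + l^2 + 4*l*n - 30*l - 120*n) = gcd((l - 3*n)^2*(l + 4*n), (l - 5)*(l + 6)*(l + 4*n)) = l + 4*n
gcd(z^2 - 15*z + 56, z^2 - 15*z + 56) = z^2 - 15*z + 56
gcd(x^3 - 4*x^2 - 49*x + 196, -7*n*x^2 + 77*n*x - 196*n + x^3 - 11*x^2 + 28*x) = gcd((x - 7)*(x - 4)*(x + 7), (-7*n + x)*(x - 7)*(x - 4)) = x^2 - 11*x + 28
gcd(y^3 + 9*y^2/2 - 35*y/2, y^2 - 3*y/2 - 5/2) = y - 5/2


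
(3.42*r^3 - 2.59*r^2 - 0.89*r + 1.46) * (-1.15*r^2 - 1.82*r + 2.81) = -3.933*r^5 - 3.2459*r^4 + 15.3475*r^3 - 7.3371*r^2 - 5.1581*r + 4.1026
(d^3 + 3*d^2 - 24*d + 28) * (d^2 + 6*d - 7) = d^5 + 9*d^4 - 13*d^3 - 137*d^2 + 336*d - 196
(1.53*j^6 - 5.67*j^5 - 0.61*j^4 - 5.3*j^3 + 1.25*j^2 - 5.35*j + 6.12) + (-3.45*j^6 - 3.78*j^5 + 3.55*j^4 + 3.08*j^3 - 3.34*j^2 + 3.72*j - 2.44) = -1.92*j^6 - 9.45*j^5 + 2.94*j^4 - 2.22*j^3 - 2.09*j^2 - 1.63*j + 3.68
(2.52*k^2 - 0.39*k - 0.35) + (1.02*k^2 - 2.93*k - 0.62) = 3.54*k^2 - 3.32*k - 0.97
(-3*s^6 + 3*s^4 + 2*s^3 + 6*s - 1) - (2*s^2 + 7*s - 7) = -3*s^6 + 3*s^4 + 2*s^3 - 2*s^2 - s + 6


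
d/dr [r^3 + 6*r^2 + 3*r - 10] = 3*r^2 + 12*r + 3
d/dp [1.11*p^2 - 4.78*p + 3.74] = 2.22*p - 4.78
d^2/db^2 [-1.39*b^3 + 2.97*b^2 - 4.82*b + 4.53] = 5.94 - 8.34*b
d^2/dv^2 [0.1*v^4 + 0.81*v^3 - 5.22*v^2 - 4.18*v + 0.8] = 1.2*v^2 + 4.86*v - 10.44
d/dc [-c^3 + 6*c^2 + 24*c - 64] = -3*c^2 + 12*c + 24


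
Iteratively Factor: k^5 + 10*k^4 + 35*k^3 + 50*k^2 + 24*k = (k + 3)*(k^4 + 7*k^3 + 14*k^2 + 8*k) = k*(k + 3)*(k^3 + 7*k^2 + 14*k + 8) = k*(k + 2)*(k + 3)*(k^2 + 5*k + 4) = k*(k + 2)*(k + 3)*(k + 4)*(k + 1)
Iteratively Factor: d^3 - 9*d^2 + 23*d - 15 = (d - 5)*(d^2 - 4*d + 3) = (d - 5)*(d - 1)*(d - 3)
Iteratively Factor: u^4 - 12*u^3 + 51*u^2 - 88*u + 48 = (u - 4)*(u^3 - 8*u^2 + 19*u - 12) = (u - 4)*(u - 1)*(u^2 - 7*u + 12) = (u - 4)^2*(u - 1)*(u - 3)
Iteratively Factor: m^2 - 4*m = (m - 4)*(m)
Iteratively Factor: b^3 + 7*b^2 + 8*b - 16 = (b + 4)*(b^2 + 3*b - 4) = (b + 4)^2*(b - 1)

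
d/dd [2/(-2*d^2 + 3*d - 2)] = 2*(4*d - 3)/(2*d^2 - 3*d + 2)^2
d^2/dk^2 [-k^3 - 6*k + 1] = -6*k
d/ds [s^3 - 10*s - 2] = 3*s^2 - 10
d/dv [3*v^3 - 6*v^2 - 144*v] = 9*v^2 - 12*v - 144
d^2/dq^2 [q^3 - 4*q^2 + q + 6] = 6*q - 8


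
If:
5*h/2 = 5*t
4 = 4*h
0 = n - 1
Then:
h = 1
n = 1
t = 1/2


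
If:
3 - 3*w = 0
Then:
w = 1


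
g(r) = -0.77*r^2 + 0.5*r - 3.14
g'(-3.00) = 5.12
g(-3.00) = -11.57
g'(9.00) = -13.36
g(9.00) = -61.01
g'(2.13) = -2.78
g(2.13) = -5.57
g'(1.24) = -1.41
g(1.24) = -3.70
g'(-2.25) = 3.96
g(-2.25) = -8.16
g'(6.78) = -9.94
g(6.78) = -35.15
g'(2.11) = -2.75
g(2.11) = -5.51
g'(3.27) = -4.54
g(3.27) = -9.74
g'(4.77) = -6.85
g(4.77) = -18.27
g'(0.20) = 0.19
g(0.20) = -3.07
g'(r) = 0.5 - 1.54*r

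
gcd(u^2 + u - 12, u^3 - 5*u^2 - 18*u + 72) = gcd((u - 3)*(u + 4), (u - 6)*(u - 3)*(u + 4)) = u^2 + u - 12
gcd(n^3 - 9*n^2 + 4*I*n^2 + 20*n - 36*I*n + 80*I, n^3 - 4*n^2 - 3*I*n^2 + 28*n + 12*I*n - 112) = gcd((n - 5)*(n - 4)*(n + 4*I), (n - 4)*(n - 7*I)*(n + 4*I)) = n^2 + n*(-4 + 4*I) - 16*I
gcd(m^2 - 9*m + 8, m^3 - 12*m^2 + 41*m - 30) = m - 1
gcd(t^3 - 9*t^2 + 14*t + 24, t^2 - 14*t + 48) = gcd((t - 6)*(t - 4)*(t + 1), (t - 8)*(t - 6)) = t - 6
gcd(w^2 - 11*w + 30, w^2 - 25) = w - 5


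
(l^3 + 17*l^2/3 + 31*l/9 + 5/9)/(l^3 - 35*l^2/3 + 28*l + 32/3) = (3*l^2 + 16*l + 5)/(3*(l^2 - 12*l + 32))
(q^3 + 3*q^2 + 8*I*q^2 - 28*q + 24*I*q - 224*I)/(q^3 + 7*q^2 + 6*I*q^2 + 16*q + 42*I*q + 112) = (q - 4)/(q - 2*I)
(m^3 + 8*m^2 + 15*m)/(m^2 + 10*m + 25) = m*(m + 3)/(m + 5)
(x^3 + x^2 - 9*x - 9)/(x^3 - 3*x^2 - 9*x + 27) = (x + 1)/(x - 3)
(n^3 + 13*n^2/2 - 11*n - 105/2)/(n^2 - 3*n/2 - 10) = (n^2 + 4*n - 21)/(n - 4)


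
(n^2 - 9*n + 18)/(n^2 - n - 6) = (n - 6)/(n + 2)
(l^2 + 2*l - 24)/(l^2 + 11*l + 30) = (l - 4)/(l + 5)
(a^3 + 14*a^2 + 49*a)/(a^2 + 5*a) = (a^2 + 14*a + 49)/(a + 5)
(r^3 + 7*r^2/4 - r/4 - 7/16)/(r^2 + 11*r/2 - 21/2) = (16*r^3 + 28*r^2 - 4*r - 7)/(8*(2*r^2 + 11*r - 21))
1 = 1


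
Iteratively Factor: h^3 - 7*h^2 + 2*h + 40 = (h - 4)*(h^2 - 3*h - 10) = (h - 4)*(h + 2)*(h - 5)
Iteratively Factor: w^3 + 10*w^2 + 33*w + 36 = (w + 3)*(w^2 + 7*w + 12) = (w + 3)*(w + 4)*(w + 3)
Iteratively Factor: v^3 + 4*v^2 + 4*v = (v + 2)*(v^2 + 2*v) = (v + 2)^2*(v)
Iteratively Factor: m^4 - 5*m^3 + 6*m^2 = (m)*(m^3 - 5*m^2 + 6*m) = m^2*(m^2 - 5*m + 6) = m^2*(m - 3)*(m - 2)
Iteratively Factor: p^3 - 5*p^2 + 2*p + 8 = (p + 1)*(p^2 - 6*p + 8) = (p - 4)*(p + 1)*(p - 2)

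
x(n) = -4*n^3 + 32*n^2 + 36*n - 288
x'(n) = -12*n^2 + 64*n + 36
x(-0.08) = -290.67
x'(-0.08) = 30.80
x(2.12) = -105.97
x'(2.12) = 117.75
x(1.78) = -145.09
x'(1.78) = 111.90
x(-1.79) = -226.97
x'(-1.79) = -117.01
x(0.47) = -264.43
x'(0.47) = 63.43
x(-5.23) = 971.24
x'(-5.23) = -626.95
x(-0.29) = -295.65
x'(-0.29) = 16.43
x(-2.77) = -57.17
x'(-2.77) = -233.35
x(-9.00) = 4896.00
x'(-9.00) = -1512.00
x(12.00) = -2160.00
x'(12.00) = -924.00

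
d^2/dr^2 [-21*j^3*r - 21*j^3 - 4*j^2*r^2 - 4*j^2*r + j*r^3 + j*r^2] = 2*j*(-4*j + 3*r + 1)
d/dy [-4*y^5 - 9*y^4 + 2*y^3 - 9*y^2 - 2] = 2*y*(-10*y^3 - 18*y^2 + 3*y - 9)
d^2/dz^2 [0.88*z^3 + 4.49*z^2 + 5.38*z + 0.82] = 5.28*z + 8.98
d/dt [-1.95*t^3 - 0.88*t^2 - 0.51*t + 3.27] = -5.85*t^2 - 1.76*t - 0.51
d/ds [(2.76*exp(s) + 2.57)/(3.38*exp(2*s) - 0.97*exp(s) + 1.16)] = (-9.3288*exp(2*s) - 17.3732*exp(s) + 5.6945)*exp(s)/(11.4244*exp(4*s) - 6.5572*exp(3*s) + 8.7825*exp(2*s) - 2.2504*exp(s) + 1.3456)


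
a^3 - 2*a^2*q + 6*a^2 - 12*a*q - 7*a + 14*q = (a - 1)*(a + 7)*(a - 2*q)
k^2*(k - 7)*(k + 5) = k^4 - 2*k^3 - 35*k^2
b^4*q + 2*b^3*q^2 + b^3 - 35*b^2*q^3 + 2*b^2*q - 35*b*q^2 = b*(b - 5*q)*(b + 7*q)*(b*q + 1)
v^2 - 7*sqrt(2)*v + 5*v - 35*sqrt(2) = (v + 5)*(v - 7*sqrt(2))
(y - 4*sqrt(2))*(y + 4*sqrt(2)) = y^2 - 32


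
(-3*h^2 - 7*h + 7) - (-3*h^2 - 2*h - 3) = 10 - 5*h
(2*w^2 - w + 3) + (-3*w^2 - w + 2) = -w^2 - 2*w + 5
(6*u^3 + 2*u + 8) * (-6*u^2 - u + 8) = -36*u^5 - 6*u^4 + 36*u^3 - 50*u^2 + 8*u + 64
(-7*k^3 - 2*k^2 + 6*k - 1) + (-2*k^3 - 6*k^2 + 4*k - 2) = -9*k^3 - 8*k^2 + 10*k - 3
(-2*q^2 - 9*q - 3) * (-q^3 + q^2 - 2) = 2*q^5 + 7*q^4 - 6*q^3 + q^2 + 18*q + 6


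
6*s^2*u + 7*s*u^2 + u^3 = u*(s + u)*(6*s + u)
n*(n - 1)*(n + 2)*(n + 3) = n^4 + 4*n^3 + n^2 - 6*n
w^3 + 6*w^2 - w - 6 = (w - 1)*(w + 1)*(w + 6)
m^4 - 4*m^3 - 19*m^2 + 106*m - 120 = (m - 4)*(m - 3)*(m - 2)*(m + 5)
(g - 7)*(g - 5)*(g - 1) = g^3 - 13*g^2 + 47*g - 35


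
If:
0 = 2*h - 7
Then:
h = 7/2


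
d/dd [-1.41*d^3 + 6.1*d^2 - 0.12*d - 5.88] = -4.23*d^2 + 12.2*d - 0.12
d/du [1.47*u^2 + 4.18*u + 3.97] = 2.94*u + 4.18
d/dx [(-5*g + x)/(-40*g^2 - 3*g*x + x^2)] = (-40*g^2 - 3*g*x + x^2 - (3*g - 2*x)*(5*g - x))/(40*g^2 + 3*g*x - x^2)^2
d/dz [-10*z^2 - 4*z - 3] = -20*z - 4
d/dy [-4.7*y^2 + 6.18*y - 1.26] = 6.18 - 9.4*y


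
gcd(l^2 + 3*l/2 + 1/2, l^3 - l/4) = l + 1/2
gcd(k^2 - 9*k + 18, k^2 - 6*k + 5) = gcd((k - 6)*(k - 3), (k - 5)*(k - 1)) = 1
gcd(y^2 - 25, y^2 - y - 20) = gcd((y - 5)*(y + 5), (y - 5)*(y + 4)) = y - 5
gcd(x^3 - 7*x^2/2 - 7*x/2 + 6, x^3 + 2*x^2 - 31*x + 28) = x^2 - 5*x + 4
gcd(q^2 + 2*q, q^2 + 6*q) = q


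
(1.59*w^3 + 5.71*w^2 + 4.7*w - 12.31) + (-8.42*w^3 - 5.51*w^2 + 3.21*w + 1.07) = -6.83*w^3 + 0.2*w^2 + 7.91*w - 11.24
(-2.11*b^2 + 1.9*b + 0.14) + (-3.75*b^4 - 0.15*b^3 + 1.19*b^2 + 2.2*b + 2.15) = -3.75*b^4 - 0.15*b^3 - 0.92*b^2 + 4.1*b + 2.29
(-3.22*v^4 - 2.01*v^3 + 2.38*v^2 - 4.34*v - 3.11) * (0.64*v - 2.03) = -2.0608*v^5 + 5.2502*v^4 + 5.6035*v^3 - 7.609*v^2 + 6.8198*v + 6.3133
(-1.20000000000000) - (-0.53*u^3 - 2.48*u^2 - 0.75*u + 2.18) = 0.53*u^3 + 2.48*u^2 + 0.75*u - 3.38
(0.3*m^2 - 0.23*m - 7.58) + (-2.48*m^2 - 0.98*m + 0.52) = -2.18*m^2 - 1.21*m - 7.06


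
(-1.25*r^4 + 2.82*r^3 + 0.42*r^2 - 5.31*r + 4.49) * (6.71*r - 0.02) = -8.3875*r^5 + 18.9472*r^4 + 2.7618*r^3 - 35.6385*r^2 + 30.2341*r - 0.0898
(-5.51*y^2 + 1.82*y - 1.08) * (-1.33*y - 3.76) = 7.3283*y^3 + 18.297*y^2 - 5.4068*y + 4.0608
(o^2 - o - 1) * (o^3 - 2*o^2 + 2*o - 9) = o^5 - 3*o^4 + 3*o^3 - 9*o^2 + 7*o + 9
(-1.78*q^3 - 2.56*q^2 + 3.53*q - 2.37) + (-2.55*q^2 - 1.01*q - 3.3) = -1.78*q^3 - 5.11*q^2 + 2.52*q - 5.67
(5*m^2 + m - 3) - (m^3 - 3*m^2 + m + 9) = -m^3 + 8*m^2 - 12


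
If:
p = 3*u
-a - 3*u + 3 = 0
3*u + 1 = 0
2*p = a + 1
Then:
No Solution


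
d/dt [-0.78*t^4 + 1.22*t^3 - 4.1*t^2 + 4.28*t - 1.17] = -3.12*t^3 + 3.66*t^2 - 8.2*t + 4.28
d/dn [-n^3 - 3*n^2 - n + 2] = -3*n^2 - 6*n - 1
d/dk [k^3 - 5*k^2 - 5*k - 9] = 3*k^2 - 10*k - 5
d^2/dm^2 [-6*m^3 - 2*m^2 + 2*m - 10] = -36*m - 4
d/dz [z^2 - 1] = 2*z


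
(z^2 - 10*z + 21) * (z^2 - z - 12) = z^4 - 11*z^3 + 19*z^2 + 99*z - 252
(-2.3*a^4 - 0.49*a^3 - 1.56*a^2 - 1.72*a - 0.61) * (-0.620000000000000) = 1.426*a^4 + 0.3038*a^3 + 0.9672*a^2 + 1.0664*a + 0.3782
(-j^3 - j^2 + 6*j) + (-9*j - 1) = -j^3 - j^2 - 3*j - 1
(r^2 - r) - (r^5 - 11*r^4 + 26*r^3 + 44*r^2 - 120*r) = -r^5 + 11*r^4 - 26*r^3 - 43*r^2 + 119*r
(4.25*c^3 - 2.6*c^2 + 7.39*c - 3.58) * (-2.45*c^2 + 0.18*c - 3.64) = -10.4125*c^5 + 7.135*c^4 - 34.0435*c^3 + 19.5652*c^2 - 27.544*c + 13.0312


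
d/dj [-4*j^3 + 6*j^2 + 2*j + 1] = -12*j^2 + 12*j + 2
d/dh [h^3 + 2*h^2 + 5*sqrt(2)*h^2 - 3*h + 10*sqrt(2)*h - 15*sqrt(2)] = 3*h^2 + 4*h + 10*sqrt(2)*h - 3 + 10*sqrt(2)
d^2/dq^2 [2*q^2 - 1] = 4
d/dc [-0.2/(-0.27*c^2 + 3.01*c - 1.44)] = (0.602 - 0.108*c)/(0.27*c^2 - 3.01*c + 1.44)^2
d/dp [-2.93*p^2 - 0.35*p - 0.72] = -5.86*p - 0.35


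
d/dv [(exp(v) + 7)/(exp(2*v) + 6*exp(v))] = (-exp(2*v) - 14*exp(v) - 42)*exp(-v)/(exp(2*v) + 12*exp(v) + 36)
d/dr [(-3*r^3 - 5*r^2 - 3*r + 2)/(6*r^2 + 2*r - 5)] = (-18*r^4 - 12*r^3 + 53*r^2 + 26*r + 11)/(36*r^4 + 24*r^3 - 56*r^2 - 20*r + 25)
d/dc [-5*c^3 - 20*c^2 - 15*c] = -15*c^2 - 40*c - 15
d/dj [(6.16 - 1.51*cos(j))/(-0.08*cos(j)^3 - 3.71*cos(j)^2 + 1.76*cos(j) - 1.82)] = (0.2416*cos(j)^3 + 4.1237*cos(j)^2 - 45.7072*cos(j) + 8.0934)*sin(j)/(0.0064*cos(j)^6 + 0.5936*cos(j)^5 + 13.4825*cos(j)^4 - 12.768*cos(j)^3 + 16.602*cos(j)^2 - 6.4064*cos(j) + 3.3124)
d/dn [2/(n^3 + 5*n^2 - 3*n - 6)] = 2*(-3*n^2 - 10*n + 3)/(n^3 + 5*n^2 - 3*n - 6)^2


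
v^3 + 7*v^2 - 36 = (v - 2)*(v + 3)*(v + 6)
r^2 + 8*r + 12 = (r + 2)*(r + 6)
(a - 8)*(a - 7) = a^2 - 15*a + 56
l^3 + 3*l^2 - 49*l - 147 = (l - 7)*(l + 3)*(l + 7)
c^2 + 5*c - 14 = (c - 2)*(c + 7)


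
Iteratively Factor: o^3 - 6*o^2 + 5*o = (o - 5)*(o^2 - o) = o*(o - 5)*(o - 1)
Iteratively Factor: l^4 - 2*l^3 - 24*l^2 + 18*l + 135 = (l + 3)*(l^3 - 5*l^2 - 9*l + 45) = (l - 3)*(l + 3)*(l^2 - 2*l - 15) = (l - 5)*(l - 3)*(l + 3)*(l + 3)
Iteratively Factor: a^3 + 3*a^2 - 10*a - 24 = (a + 4)*(a^2 - a - 6) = (a - 3)*(a + 4)*(a + 2)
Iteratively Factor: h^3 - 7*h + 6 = (h - 2)*(h^2 + 2*h - 3) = (h - 2)*(h + 3)*(h - 1)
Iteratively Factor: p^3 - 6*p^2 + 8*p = (p - 2)*(p^2 - 4*p) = (p - 4)*(p - 2)*(p)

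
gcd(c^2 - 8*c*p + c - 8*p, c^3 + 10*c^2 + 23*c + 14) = c + 1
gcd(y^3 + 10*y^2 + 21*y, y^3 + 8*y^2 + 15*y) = y^2 + 3*y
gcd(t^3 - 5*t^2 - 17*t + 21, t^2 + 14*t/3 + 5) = t + 3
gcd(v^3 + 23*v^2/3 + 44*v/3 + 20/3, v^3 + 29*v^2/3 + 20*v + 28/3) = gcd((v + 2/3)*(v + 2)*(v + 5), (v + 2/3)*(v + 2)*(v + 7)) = v^2 + 8*v/3 + 4/3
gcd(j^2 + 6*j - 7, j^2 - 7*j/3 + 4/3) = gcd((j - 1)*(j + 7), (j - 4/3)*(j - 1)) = j - 1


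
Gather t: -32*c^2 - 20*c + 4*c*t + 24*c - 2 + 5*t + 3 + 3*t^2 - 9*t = -32*c^2 + 4*c + 3*t^2 + t*(4*c - 4) + 1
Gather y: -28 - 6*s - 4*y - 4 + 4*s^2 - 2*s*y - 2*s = 4*s^2 - 8*s + y*(-2*s - 4) - 32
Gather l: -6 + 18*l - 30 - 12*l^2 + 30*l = -12*l^2 + 48*l - 36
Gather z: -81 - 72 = -153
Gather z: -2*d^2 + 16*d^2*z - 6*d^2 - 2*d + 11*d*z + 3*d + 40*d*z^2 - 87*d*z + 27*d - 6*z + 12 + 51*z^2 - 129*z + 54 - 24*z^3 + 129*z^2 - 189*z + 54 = -8*d^2 + 28*d - 24*z^3 + z^2*(40*d + 180) + z*(16*d^2 - 76*d - 324) + 120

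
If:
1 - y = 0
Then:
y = 1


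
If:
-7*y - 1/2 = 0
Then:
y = -1/14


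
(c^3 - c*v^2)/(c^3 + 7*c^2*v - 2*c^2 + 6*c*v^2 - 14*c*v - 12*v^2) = c*(c - v)/(c^2 + 6*c*v - 2*c - 12*v)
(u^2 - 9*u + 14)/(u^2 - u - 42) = (u - 2)/(u + 6)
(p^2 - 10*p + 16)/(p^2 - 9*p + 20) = (p^2 - 10*p + 16)/(p^2 - 9*p + 20)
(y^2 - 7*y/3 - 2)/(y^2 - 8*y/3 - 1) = (3*y + 2)/(3*y + 1)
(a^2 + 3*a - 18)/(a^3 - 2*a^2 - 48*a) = (a - 3)/(a*(a - 8))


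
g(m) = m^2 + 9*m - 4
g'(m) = 2*m + 9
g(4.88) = 63.73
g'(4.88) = 18.76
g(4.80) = 62.24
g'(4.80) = 18.60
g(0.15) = -2.63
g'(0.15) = 9.30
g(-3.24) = -22.66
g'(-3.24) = 2.52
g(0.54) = 1.15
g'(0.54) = 10.08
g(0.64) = 2.17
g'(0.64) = 10.28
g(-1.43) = -14.83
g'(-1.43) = 6.14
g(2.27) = 21.58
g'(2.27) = 13.54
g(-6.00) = -22.00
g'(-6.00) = -3.00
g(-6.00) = -22.00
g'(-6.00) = -3.00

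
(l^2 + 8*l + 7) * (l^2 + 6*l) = l^4 + 14*l^3 + 55*l^2 + 42*l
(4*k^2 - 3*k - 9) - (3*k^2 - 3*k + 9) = k^2 - 18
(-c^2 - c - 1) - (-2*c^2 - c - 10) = c^2 + 9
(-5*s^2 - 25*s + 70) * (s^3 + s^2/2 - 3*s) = -5*s^5 - 55*s^4/2 + 145*s^3/2 + 110*s^2 - 210*s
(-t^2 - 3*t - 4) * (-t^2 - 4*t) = t^4 + 7*t^3 + 16*t^2 + 16*t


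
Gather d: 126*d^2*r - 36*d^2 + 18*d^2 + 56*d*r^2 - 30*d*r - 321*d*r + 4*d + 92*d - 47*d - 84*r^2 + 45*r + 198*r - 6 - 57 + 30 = d^2*(126*r - 18) + d*(56*r^2 - 351*r + 49) - 84*r^2 + 243*r - 33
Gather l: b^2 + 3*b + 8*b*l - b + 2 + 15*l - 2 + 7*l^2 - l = b^2 + 2*b + 7*l^2 + l*(8*b + 14)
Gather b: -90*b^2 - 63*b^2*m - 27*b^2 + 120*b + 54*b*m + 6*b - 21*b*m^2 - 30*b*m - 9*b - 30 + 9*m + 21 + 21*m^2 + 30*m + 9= b^2*(-63*m - 117) + b*(-21*m^2 + 24*m + 117) + 21*m^2 + 39*m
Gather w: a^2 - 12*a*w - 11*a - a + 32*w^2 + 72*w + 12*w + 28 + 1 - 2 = a^2 - 12*a + 32*w^2 + w*(84 - 12*a) + 27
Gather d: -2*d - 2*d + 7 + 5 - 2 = 10 - 4*d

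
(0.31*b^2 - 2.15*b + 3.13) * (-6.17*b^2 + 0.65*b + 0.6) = -1.9127*b^4 + 13.467*b^3 - 20.5236*b^2 + 0.7445*b + 1.878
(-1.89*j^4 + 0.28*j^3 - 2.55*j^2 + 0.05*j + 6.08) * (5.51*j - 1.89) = -10.4139*j^5 + 5.1149*j^4 - 14.5797*j^3 + 5.095*j^2 + 33.4063*j - 11.4912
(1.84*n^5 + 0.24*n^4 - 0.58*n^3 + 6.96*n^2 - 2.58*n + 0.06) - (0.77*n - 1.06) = 1.84*n^5 + 0.24*n^4 - 0.58*n^3 + 6.96*n^2 - 3.35*n + 1.12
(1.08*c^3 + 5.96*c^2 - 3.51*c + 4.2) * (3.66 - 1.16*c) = -1.2528*c^4 - 2.9608*c^3 + 25.8852*c^2 - 17.7186*c + 15.372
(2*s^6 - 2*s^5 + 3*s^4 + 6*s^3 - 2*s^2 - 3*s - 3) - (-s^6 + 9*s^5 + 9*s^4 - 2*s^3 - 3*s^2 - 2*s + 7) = 3*s^6 - 11*s^5 - 6*s^4 + 8*s^3 + s^2 - s - 10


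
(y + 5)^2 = y^2 + 10*y + 25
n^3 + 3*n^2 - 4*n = n*(n - 1)*(n + 4)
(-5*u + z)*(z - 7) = -5*u*z + 35*u + z^2 - 7*z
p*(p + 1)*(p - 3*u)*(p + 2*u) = p^4 - p^3*u + p^3 - 6*p^2*u^2 - p^2*u - 6*p*u^2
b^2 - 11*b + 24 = (b - 8)*(b - 3)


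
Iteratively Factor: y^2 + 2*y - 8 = (y + 4)*(y - 2)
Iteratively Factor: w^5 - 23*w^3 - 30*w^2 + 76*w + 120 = (w - 5)*(w^4 + 5*w^3 + 2*w^2 - 20*w - 24) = (w - 5)*(w + 2)*(w^3 + 3*w^2 - 4*w - 12) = (w - 5)*(w + 2)^2*(w^2 + w - 6) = (w - 5)*(w - 2)*(w + 2)^2*(w + 3)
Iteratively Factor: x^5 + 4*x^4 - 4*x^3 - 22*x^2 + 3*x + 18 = (x - 2)*(x^4 + 6*x^3 + 8*x^2 - 6*x - 9) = (x - 2)*(x + 3)*(x^3 + 3*x^2 - x - 3) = (x - 2)*(x + 3)^2*(x^2 - 1) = (x - 2)*(x + 1)*(x + 3)^2*(x - 1)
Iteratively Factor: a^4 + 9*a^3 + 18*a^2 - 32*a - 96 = (a - 2)*(a^3 + 11*a^2 + 40*a + 48) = (a - 2)*(a + 4)*(a^2 + 7*a + 12) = (a - 2)*(a + 4)^2*(a + 3)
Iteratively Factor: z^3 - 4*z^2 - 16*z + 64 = (z - 4)*(z^2 - 16) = (z - 4)^2*(z + 4)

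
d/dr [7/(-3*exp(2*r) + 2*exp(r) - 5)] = (42*exp(r) - 14)*exp(r)/(3*exp(2*r) - 2*exp(r) + 5)^2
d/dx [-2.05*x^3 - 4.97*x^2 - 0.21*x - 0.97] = -6.15*x^2 - 9.94*x - 0.21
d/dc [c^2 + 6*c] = 2*c + 6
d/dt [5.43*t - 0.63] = 5.43000000000000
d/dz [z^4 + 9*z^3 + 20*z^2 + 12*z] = 4*z^3 + 27*z^2 + 40*z + 12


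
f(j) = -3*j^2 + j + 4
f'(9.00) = -53.00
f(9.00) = -230.00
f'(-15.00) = 91.00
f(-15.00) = -686.00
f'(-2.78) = 17.68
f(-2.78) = -21.97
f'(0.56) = -2.36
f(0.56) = 3.62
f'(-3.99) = 24.94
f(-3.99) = -47.75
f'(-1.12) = 7.72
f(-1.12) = -0.88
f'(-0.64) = 4.84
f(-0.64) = 2.13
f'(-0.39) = 3.34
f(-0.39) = 3.15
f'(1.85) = -10.10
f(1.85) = -4.42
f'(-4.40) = 27.40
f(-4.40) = -58.48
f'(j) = 1 - 6*j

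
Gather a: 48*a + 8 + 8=48*a + 16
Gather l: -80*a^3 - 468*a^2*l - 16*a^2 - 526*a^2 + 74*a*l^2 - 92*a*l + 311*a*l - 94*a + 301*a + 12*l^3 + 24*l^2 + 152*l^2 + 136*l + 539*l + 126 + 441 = -80*a^3 - 542*a^2 + 207*a + 12*l^3 + l^2*(74*a + 176) + l*(-468*a^2 + 219*a + 675) + 567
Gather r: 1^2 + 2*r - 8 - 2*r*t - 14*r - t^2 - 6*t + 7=r*(-2*t - 12) - t^2 - 6*t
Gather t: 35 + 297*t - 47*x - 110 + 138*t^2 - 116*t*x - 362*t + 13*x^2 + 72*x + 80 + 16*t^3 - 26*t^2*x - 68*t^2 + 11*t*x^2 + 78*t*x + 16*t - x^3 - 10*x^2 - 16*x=16*t^3 + t^2*(70 - 26*x) + t*(11*x^2 - 38*x - 49) - x^3 + 3*x^2 + 9*x + 5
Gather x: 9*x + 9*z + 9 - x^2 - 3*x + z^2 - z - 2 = -x^2 + 6*x + z^2 + 8*z + 7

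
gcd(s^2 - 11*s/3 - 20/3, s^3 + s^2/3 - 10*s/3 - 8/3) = s + 4/3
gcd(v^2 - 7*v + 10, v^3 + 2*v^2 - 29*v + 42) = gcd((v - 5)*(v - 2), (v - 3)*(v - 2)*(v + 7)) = v - 2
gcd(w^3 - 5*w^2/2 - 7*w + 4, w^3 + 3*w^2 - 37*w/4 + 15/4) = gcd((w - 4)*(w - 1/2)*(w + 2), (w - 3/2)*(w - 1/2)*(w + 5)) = w - 1/2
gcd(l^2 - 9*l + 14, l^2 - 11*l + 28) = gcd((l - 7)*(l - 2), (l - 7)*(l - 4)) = l - 7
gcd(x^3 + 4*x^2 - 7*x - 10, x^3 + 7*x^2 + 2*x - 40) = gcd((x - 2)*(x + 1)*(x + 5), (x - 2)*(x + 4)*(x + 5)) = x^2 + 3*x - 10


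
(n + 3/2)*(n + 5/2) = n^2 + 4*n + 15/4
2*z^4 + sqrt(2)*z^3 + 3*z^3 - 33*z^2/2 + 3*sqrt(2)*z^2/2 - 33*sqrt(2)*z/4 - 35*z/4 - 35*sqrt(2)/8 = (z - 5/2)*(z + 7/2)*(sqrt(2)*z + 1)*(sqrt(2)*z + sqrt(2)/2)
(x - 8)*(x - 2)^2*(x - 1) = x^4 - 13*x^3 + 48*x^2 - 68*x + 32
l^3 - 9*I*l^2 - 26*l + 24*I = (l - 4*I)*(l - 3*I)*(l - 2*I)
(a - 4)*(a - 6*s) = a^2 - 6*a*s - 4*a + 24*s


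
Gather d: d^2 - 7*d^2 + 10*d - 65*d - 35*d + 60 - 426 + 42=-6*d^2 - 90*d - 324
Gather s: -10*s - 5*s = -15*s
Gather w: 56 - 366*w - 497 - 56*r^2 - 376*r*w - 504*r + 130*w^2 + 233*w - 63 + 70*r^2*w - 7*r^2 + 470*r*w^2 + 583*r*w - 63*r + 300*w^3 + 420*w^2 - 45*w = -63*r^2 - 567*r + 300*w^3 + w^2*(470*r + 550) + w*(70*r^2 + 207*r - 178) - 504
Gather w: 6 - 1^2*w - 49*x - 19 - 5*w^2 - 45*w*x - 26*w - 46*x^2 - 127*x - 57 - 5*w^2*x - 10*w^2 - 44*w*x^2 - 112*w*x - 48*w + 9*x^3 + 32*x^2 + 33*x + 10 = w^2*(-5*x - 15) + w*(-44*x^2 - 157*x - 75) + 9*x^3 - 14*x^2 - 143*x - 60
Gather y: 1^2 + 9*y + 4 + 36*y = 45*y + 5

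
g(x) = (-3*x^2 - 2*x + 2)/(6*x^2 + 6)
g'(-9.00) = 0.01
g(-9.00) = -0.45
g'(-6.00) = 0.02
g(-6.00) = -0.42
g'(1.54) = -0.19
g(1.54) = -0.41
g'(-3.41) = 0.06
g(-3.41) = -0.34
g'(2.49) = -0.05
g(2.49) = -0.50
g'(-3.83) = 0.04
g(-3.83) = -0.37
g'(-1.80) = 0.21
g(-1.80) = -0.16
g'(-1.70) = 0.23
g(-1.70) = -0.14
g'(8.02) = 0.00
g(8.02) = -0.53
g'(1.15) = -0.34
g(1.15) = -0.31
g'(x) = -12*x*(-3*x^2 - 2*x + 2)/(6*x^2 + 6)^2 + (-6*x - 2)/(6*x^2 + 6)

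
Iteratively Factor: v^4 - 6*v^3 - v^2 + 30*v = (v)*(v^3 - 6*v^2 - v + 30) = v*(v - 3)*(v^2 - 3*v - 10) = v*(v - 5)*(v - 3)*(v + 2)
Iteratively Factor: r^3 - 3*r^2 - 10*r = (r - 5)*(r^2 + 2*r) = (r - 5)*(r + 2)*(r)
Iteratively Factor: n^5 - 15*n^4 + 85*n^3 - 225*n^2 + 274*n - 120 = (n - 5)*(n^4 - 10*n^3 + 35*n^2 - 50*n + 24) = (n - 5)*(n - 4)*(n^3 - 6*n^2 + 11*n - 6) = (n - 5)*(n - 4)*(n - 3)*(n^2 - 3*n + 2) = (n - 5)*(n - 4)*(n - 3)*(n - 2)*(n - 1)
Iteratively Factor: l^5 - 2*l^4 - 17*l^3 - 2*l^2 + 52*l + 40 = (l - 5)*(l^4 + 3*l^3 - 2*l^2 - 12*l - 8) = (l - 5)*(l + 2)*(l^3 + l^2 - 4*l - 4) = (l - 5)*(l + 2)^2*(l^2 - l - 2) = (l - 5)*(l + 1)*(l + 2)^2*(l - 2)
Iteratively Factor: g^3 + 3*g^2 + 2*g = (g + 1)*(g^2 + 2*g) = g*(g + 1)*(g + 2)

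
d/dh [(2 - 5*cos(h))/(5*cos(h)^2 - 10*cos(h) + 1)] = 5*(-5*cos(h)^2 + 4*cos(h) - 3)*sin(h)/(5*sin(h)^2 + 10*cos(h) - 6)^2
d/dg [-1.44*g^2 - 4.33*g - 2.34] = -2.88*g - 4.33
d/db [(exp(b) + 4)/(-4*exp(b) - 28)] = -3*exp(b)/(4*(exp(b) + 7)^2)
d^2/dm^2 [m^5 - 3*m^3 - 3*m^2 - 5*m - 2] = 20*m^3 - 18*m - 6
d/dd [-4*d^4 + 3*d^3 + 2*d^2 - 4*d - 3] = -16*d^3 + 9*d^2 + 4*d - 4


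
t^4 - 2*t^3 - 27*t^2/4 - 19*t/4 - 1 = (t - 4)*(t + 1/2)^2*(t + 1)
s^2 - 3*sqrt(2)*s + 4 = (s - 2*sqrt(2))*(s - sqrt(2))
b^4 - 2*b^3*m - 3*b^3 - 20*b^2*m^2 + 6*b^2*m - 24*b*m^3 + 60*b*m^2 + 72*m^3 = (b - 3)*(b - 6*m)*(b + 2*m)^2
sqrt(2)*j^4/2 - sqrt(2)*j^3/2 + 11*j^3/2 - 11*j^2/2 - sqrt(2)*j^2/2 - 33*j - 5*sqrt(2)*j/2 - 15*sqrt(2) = (j - 3)*(j + sqrt(2)/2)*(j + 5*sqrt(2))*(sqrt(2)*j/2 + sqrt(2))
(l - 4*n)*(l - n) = l^2 - 5*l*n + 4*n^2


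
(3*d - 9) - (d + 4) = 2*d - 13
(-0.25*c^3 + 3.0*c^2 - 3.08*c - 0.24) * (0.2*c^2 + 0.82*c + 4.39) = -0.05*c^5 + 0.395*c^4 + 0.7465*c^3 + 10.5964*c^2 - 13.718*c - 1.0536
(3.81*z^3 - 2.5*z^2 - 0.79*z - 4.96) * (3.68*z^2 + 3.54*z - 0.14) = 14.0208*z^5 + 4.2874*z^4 - 12.2906*z^3 - 20.6994*z^2 - 17.4478*z + 0.6944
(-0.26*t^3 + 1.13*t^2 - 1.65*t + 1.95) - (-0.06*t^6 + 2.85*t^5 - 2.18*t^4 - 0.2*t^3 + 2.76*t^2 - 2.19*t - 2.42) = 0.06*t^6 - 2.85*t^5 + 2.18*t^4 - 0.06*t^3 - 1.63*t^2 + 0.54*t + 4.37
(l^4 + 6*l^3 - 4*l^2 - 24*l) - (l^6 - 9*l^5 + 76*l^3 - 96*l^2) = -l^6 + 9*l^5 + l^4 - 70*l^3 + 92*l^2 - 24*l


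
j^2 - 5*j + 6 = (j - 3)*(j - 2)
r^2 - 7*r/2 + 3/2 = (r - 3)*(r - 1/2)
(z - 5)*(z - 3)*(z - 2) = z^3 - 10*z^2 + 31*z - 30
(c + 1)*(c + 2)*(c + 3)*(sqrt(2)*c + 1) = sqrt(2)*c^4 + c^3 + 6*sqrt(2)*c^3 + 6*c^2 + 11*sqrt(2)*c^2 + 6*sqrt(2)*c + 11*c + 6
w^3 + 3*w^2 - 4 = (w - 1)*(w + 2)^2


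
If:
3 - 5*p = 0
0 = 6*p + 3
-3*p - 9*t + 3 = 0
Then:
No Solution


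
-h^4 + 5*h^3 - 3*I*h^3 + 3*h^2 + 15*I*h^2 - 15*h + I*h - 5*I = (h - 5)*(h + I)*(-I*h + 1)^2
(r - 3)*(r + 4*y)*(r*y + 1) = r^3*y + 4*r^2*y^2 - 3*r^2*y + r^2 - 12*r*y^2 + 4*r*y - 3*r - 12*y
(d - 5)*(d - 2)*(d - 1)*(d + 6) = d^4 - 2*d^3 - 31*d^2 + 92*d - 60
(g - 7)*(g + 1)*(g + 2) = g^3 - 4*g^2 - 19*g - 14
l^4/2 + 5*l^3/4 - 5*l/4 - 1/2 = (l/2 + 1)*(l - 1)*(l + 1/2)*(l + 1)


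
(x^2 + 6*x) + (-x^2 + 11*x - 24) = 17*x - 24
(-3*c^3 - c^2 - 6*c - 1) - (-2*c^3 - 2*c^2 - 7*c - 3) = -c^3 + c^2 + c + 2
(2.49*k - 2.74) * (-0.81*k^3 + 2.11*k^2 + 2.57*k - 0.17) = -2.0169*k^4 + 7.4733*k^3 + 0.6179*k^2 - 7.4651*k + 0.4658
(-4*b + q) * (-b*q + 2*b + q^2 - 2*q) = 4*b^2*q - 8*b^2 - 5*b*q^2 + 10*b*q + q^3 - 2*q^2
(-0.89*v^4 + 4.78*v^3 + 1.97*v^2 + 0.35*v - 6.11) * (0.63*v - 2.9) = -0.5607*v^5 + 5.5924*v^4 - 12.6209*v^3 - 5.4925*v^2 - 4.8643*v + 17.719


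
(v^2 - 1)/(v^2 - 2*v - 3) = (v - 1)/(v - 3)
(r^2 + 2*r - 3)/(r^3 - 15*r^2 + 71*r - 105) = (r^2 + 2*r - 3)/(r^3 - 15*r^2 + 71*r - 105)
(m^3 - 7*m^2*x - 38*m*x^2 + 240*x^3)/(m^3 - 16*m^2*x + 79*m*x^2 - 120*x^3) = (-m - 6*x)/(-m + 3*x)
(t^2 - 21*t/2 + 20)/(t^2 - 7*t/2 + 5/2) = (t - 8)/(t - 1)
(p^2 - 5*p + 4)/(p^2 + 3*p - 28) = (p - 1)/(p + 7)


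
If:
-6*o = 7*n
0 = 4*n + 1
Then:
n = -1/4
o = 7/24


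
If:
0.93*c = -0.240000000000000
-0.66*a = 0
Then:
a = 0.00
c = -0.26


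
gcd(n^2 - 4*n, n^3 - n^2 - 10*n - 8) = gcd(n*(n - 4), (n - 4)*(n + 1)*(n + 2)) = n - 4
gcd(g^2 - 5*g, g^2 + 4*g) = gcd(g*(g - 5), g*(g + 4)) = g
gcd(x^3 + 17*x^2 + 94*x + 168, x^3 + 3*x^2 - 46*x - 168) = x^2 + 10*x + 24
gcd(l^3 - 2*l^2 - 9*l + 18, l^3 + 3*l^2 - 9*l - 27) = l^2 - 9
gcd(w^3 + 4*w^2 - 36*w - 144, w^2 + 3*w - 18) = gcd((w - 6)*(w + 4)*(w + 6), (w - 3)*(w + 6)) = w + 6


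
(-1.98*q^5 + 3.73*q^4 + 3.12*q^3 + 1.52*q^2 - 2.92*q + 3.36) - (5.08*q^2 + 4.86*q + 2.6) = -1.98*q^5 + 3.73*q^4 + 3.12*q^3 - 3.56*q^2 - 7.78*q + 0.76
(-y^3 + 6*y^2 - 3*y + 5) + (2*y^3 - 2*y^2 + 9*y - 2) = y^3 + 4*y^2 + 6*y + 3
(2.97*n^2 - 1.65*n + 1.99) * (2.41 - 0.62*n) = -1.8414*n^3 + 8.1807*n^2 - 5.2103*n + 4.7959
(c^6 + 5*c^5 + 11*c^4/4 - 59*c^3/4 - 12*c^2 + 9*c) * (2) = 2*c^6 + 10*c^5 + 11*c^4/2 - 59*c^3/2 - 24*c^2 + 18*c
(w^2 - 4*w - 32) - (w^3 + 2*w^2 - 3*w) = -w^3 - w^2 - w - 32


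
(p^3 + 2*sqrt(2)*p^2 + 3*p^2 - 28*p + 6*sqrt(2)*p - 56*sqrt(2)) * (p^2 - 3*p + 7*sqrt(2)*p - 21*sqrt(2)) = p^5 + 9*sqrt(2)*p^4 - 9*p^3 - 333*sqrt(2)*p^2 + 84*p^2 - 1036*p + 756*sqrt(2)*p + 2352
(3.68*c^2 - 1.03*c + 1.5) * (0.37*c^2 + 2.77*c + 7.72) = 1.3616*c^4 + 9.8125*c^3 + 26.1115*c^2 - 3.7966*c + 11.58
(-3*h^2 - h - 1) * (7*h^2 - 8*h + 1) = -21*h^4 + 17*h^3 - 2*h^2 + 7*h - 1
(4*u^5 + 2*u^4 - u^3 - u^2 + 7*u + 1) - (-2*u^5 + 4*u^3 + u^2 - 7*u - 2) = 6*u^5 + 2*u^4 - 5*u^3 - 2*u^2 + 14*u + 3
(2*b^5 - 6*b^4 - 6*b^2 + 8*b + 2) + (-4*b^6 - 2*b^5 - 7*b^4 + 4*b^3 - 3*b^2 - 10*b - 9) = -4*b^6 - 13*b^4 + 4*b^3 - 9*b^2 - 2*b - 7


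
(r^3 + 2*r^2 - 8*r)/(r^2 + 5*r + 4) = r*(r - 2)/(r + 1)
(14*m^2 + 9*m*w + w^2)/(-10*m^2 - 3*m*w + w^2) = (7*m + w)/(-5*m + w)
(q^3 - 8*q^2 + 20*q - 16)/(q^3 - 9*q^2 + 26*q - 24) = (q - 2)/(q - 3)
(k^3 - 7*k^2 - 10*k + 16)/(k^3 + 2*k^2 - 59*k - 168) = (k^2 + k - 2)/(k^2 + 10*k + 21)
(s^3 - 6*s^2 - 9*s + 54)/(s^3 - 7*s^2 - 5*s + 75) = (s^2 - 9*s + 18)/(s^2 - 10*s + 25)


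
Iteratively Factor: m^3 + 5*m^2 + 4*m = (m + 1)*(m^2 + 4*m) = (m + 1)*(m + 4)*(m)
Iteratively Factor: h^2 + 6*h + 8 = (h + 2)*(h + 4)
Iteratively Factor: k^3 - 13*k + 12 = (k - 3)*(k^2 + 3*k - 4) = (k - 3)*(k + 4)*(k - 1)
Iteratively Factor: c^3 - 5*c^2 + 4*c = (c - 1)*(c^2 - 4*c) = c*(c - 1)*(c - 4)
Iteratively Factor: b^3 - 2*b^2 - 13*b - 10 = (b + 1)*(b^2 - 3*b - 10) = (b - 5)*(b + 1)*(b + 2)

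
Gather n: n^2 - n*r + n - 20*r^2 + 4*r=n^2 + n*(1 - r) - 20*r^2 + 4*r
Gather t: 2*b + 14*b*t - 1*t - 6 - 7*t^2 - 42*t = 2*b - 7*t^2 + t*(14*b - 43) - 6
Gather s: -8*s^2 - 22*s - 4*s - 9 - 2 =-8*s^2 - 26*s - 11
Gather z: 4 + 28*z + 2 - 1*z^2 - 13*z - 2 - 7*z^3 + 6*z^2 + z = -7*z^3 + 5*z^2 + 16*z + 4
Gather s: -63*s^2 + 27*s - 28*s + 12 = -63*s^2 - s + 12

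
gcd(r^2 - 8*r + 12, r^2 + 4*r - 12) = r - 2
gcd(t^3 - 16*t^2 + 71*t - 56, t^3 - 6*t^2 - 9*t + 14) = t^2 - 8*t + 7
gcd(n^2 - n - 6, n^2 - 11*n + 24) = n - 3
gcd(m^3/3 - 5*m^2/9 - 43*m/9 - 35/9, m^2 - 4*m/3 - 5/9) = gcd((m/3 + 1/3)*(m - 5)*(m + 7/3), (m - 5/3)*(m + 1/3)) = 1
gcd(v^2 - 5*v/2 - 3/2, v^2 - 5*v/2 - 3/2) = v^2 - 5*v/2 - 3/2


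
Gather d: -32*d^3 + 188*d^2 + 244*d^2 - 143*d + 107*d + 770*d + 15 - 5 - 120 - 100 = -32*d^3 + 432*d^2 + 734*d - 210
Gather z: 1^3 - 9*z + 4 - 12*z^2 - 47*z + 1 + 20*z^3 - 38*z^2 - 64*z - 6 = 20*z^3 - 50*z^2 - 120*z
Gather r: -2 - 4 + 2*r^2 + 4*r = 2*r^2 + 4*r - 6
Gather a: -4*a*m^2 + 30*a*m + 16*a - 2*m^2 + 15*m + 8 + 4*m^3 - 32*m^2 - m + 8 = a*(-4*m^2 + 30*m + 16) + 4*m^3 - 34*m^2 + 14*m + 16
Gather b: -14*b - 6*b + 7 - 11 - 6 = -20*b - 10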